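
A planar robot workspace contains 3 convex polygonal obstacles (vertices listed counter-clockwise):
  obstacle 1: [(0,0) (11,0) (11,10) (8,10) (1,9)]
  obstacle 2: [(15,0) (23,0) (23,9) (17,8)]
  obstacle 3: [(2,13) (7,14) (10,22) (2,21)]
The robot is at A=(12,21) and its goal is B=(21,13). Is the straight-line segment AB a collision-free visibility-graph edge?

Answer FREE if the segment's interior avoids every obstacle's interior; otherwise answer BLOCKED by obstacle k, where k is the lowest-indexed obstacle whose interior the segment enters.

FREE

Obstacle 1 [(0,0) (11,0) (11,10) (8,10) (1,9)]:
  edge (0,0)–(11,0): clear
  edge (11,0)–(11,10): clear
  edge (11,10)–(8,10): clear
  edge (8,10)–(1,9): clear
  edge (1,9)–(0,0): clear
  midpoint (33/2,17) outside
  → clear
Obstacle 2 [(15,0) (23,0) (23,9) (17,8)]:
  edge (15,0)–(23,0): clear
  edge (23,0)–(23,9): clear
  edge (23,9)–(17,8): clear
  edge (17,8)–(15,0): clear
  midpoint (33/2,17) outside
  → clear
Obstacle 3 [(2,13) (7,14) (10,22) (2,21)]:
  edge (2,13)–(7,14): clear
  edge (7,14)–(10,22): clear
  edge (10,22)–(2,21): clear
  edge (2,21)–(2,13): clear
  midpoint (33/2,17) outside
  → clear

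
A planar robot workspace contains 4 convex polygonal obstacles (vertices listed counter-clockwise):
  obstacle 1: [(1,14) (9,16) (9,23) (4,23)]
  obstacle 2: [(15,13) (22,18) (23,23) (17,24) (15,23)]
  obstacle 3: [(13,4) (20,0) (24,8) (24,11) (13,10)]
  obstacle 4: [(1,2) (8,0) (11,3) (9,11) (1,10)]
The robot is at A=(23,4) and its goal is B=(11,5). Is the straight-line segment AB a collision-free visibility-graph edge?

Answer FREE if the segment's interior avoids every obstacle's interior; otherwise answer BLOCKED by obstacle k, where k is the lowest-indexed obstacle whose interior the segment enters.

Obstacle 1 [(1,14) (9,16) (9,23) (4,23)]:
  edge (1,14)–(9,16): clear
  edge (9,16)–(9,23): clear
  edge (9,23)–(4,23): clear
  edge (4,23)–(1,14): clear
  midpoint (17,9/2) outside
  → clear
Obstacle 2 [(15,13) (22,18) (23,23) (17,24) (15,23)]:
  edge (15,13)–(22,18): clear
  edge (22,18)–(23,23): clear
  edge (23,23)–(17,24): clear
  edge (17,24)–(15,23): clear
  edge (15,23)–(15,13): clear
  midpoint (17,9/2) outside
  → clear
Obstacle 3 [(13,4) (20,0) (24,8) (24,11) (13,10)]:
  edge (13,4)–(20,0): clear
  edge (20,0)–(24,8): crosses AB
  edge (24,8)–(24,11): clear
  edge (24,11)–(13,10): clear
  edge (13,10)–(13,4): crosses AB
  → BLOCKED
Obstacle 4 [(1,2) (8,0) (11,3) (9,11) (1,10)]:
  edge (1,2)–(8,0): clear
  edge (8,0)–(11,3): clear
  edge (11,3)–(9,11): clear
  edge (9,11)–(1,10): clear
  edge (1,10)–(1,2): clear
  midpoint (17,9/2) outside
  → clear

BLOCKED by obstacle 3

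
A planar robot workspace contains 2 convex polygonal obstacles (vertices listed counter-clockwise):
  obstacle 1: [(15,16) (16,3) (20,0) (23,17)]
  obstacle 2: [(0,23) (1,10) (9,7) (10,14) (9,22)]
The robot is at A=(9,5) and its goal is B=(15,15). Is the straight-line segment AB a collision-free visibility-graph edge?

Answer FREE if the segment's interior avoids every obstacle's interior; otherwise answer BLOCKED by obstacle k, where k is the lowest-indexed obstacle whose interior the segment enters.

Obstacle 1 [(15,16) (16,3) (20,0) (23,17)]:
  edge (15,16)–(16,3): clear
  edge (16,3)–(20,0): clear
  edge (20,0)–(23,17): clear
  edge (23,17)–(15,16): clear
  midpoint (12,10) outside
  → clear
Obstacle 2 [(0,23) (1,10) (9,7) (10,14) (9,22)]:
  edge (0,23)–(1,10): clear
  edge (1,10)–(9,7): clear
  edge (9,7)–(10,14): clear
  edge (10,14)–(9,22): clear
  edge (9,22)–(0,23): clear
  midpoint (12,10) outside
  → clear

FREE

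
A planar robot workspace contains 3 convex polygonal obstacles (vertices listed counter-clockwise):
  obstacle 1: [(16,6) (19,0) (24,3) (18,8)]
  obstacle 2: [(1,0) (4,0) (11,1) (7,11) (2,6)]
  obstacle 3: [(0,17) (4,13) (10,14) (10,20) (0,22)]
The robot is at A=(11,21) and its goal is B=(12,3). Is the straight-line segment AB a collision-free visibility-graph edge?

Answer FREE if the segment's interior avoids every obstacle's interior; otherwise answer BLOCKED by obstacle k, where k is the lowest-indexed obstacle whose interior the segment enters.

FREE

Obstacle 1 [(16,6) (19,0) (24,3) (18,8)]:
  edge (16,6)–(19,0): clear
  edge (19,0)–(24,3): clear
  edge (24,3)–(18,8): clear
  edge (18,8)–(16,6): clear
  midpoint (23/2,12) outside
  → clear
Obstacle 2 [(1,0) (4,0) (11,1) (7,11) (2,6)]:
  edge (1,0)–(4,0): clear
  edge (4,0)–(11,1): clear
  edge (11,1)–(7,11): clear
  edge (7,11)–(2,6): clear
  edge (2,6)–(1,0): clear
  midpoint (23/2,12) outside
  → clear
Obstacle 3 [(0,17) (4,13) (10,14) (10,20) (0,22)]:
  edge (0,17)–(4,13): clear
  edge (4,13)–(10,14): clear
  edge (10,14)–(10,20): clear
  edge (10,20)–(0,22): clear
  edge (0,22)–(0,17): clear
  midpoint (23/2,12) outside
  → clear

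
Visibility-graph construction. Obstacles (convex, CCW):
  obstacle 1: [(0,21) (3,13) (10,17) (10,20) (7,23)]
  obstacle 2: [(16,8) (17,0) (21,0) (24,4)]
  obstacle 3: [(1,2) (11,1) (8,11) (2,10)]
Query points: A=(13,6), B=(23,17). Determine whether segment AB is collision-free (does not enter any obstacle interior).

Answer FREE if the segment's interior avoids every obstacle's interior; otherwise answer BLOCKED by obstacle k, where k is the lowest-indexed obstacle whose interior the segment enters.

FREE

Obstacle 1 [(0,21) (3,13) (10,17) (10,20) (7,23)]:
  edge (0,21)–(3,13): clear
  edge (3,13)–(10,17): clear
  edge (10,17)–(10,20): clear
  edge (10,20)–(7,23): clear
  edge (7,23)–(0,21): clear
  midpoint (18,23/2) outside
  → clear
Obstacle 2 [(16,8) (17,0) (21,0) (24,4)]:
  edge (16,8)–(17,0): clear
  edge (17,0)–(21,0): clear
  edge (21,0)–(24,4): clear
  edge (24,4)–(16,8): clear
  midpoint (18,23/2) outside
  → clear
Obstacle 3 [(1,2) (11,1) (8,11) (2,10)]:
  edge (1,2)–(11,1): clear
  edge (11,1)–(8,11): clear
  edge (8,11)–(2,10): clear
  edge (2,10)–(1,2): clear
  midpoint (18,23/2) outside
  → clear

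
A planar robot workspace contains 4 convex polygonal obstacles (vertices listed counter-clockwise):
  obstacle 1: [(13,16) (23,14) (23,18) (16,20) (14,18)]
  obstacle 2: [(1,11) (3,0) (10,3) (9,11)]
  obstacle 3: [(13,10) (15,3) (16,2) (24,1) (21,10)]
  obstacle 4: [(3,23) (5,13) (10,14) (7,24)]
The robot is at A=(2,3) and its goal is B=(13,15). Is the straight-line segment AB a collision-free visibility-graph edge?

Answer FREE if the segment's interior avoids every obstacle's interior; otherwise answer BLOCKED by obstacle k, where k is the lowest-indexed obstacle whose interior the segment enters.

Obstacle 1 [(13,16) (23,14) (23,18) (16,20) (14,18)]:
  edge (13,16)–(23,14): clear
  edge (23,14)–(23,18): clear
  edge (23,18)–(16,20): clear
  edge (16,20)–(14,18): clear
  edge (14,18)–(13,16): clear
  midpoint (15/2,9) outside
  → clear
Obstacle 2 [(1,11) (3,0) (10,3) (9,11)]:
  edge (1,11)–(3,0): crosses AB
  edge (3,0)–(10,3): clear
  edge (10,3)–(9,11): crosses AB
  edge (9,11)–(1,11): clear
  → BLOCKED
Obstacle 3 [(13,10) (15,3) (16,2) (24,1) (21,10)]:
  edge (13,10)–(15,3): clear
  edge (15,3)–(16,2): clear
  edge (16,2)–(24,1): clear
  edge (24,1)–(21,10): clear
  edge (21,10)–(13,10): clear
  midpoint (15/2,9) outside
  → clear
Obstacle 4 [(3,23) (5,13) (10,14) (7,24)]:
  edge (3,23)–(5,13): clear
  edge (5,13)–(10,14): clear
  edge (10,14)–(7,24): clear
  edge (7,24)–(3,23): clear
  midpoint (15/2,9) outside
  → clear

BLOCKED by obstacle 2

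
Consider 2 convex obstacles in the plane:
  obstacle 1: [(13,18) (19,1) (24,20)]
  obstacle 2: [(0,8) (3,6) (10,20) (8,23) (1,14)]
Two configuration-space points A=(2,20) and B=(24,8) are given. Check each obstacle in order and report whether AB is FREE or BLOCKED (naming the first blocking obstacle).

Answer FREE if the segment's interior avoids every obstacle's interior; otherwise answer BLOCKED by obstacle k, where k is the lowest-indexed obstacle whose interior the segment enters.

BLOCKED by obstacle 1

Obstacle 1 [(13,18) (19,1) (24,20)]:
  edge (13,18)–(19,1): crosses AB
  edge (19,1)–(24,20): crosses AB
  edge (24,20)–(13,18): clear
  → BLOCKED
Obstacle 2 [(0,8) (3,6) (10,20) (8,23) (1,14)]:
  edge (0,8)–(3,6): clear
  edge (3,6)–(10,20): crosses AB
  edge (10,20)–(8,23): clear
  edge (8,23)–(1,14): crosses AB
  edge (1,14)–(0,8): clear
  → BLOCKED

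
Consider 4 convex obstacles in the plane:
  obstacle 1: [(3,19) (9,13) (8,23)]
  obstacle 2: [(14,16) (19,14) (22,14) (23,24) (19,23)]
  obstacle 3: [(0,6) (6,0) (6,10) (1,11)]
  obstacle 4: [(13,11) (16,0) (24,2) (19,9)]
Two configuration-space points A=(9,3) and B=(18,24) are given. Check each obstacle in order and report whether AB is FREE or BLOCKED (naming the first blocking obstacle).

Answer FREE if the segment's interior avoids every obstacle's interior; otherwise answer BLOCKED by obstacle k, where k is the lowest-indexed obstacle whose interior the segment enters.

Obstacle 1 [(3,19) (9,13) (8,23)]:
  edge (3,19)–(9,13): clear
  edge (9,13)–(8,23): clear
  edge (8,23)–(3,19): clear
  midpoint (27/2,27/2) outside
  → clear
Obstacle 2 [(14,16) (19,14) (22,14) (23,24) (19,23)]:
  edge (14,16)–(19,14): crosses AB
  edge (19,14)–(22,14): clear
  edge (22,14)–(23,24): clear
  edge (23,24)–(19,23): clear
  edge (19,23)–(14,16): crosses AB
  → BLOCKED
Obstacle 3 [(0,6) (6,0) (6,10) (1,11)]:
  edge (0,6)–(6,0): clear
  edge (6,0)–(6,10): clear
  edge (6,10)–(1,11): clear
  edge (1,11)–(0,6): clear
  midpoint (27/2,27/2) outside
  → clear
Obstacle 4 [(13,11) (16,0) (24,2) (19,9)]:
  edge (13,11)–(16,0): clear
  edge (16,0)–(24,2): clear
  edge (24,2)–(19,9): clear
  edge (19,9)–(13,11): clear
  midpoint (27/2,27/2) outside
  → clear

BLOCKED by obstacle 2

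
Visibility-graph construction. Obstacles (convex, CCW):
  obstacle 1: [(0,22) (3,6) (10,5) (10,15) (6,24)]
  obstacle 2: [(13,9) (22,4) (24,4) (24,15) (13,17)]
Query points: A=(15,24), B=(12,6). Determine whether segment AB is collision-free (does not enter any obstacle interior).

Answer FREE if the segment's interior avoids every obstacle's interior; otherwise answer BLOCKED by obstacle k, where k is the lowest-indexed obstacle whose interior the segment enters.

BLOCKED by obstacle 2

Obstacle 1 [(0,22) (3,6) (10,5) (10,15) (6,24)]:
  edge (0,22)–(3,6): clear
  edge (3,6)–(10,5): clear
  edge (10,5)–(10,15): clear
  edge (10,15)–(6,24): clear
  edge (6,24)–(0,22): clear
  midpoint (27/2,15) outside
  → clear
Obstacle 2 [(13,9) (22,4) (24,4) (24,15) (13,17)]:
  edge (13,9)–(22,4): clear
  edge (22,4)–(24,4): clear
  edge (24,4)–(24,15): clear
  edge (24,15)–(13,17): crosses AB
  edge (13,17)–(13,9): crosses AB
  → BLOCKED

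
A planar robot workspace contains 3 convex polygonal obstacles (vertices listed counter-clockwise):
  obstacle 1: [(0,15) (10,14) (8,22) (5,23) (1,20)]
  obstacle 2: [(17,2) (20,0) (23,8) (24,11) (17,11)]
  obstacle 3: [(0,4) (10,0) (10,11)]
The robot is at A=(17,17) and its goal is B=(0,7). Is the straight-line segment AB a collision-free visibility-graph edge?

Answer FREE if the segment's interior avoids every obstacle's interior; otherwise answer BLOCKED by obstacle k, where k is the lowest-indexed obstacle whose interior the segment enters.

Obstacle 1 [(0,15) (10,14) (8,22) (5,23) (1,20)]:
  edge (0,15)–(10,14): clear
  edge (10,14)–(8,22): clear
  edge (8,22)–(5,23): clear
  edge (5,23)–(1,20): clear
  edge (1,20)–(0,15): clear
  midpoint (17/2,12) outside
  → clear
Obstacle 2 [(17,2) (20,0) (23,8) (24,11) (17,11)]:
  edge (17,2)–(20,0): clear
  edge (20,0)–(23,8): clear
  edge (23,8)–(24,11): clear
  edge (24,11)–(17,11): clear
  edge (17,11)–(17,2): clear
  midpoint (17/2,12) outside
  → clear
Obstacle 3 [(0,4) (10,0) (10,11)]:
  edge (0,4)–(10,0): clear
  edge (10,0)–(10,11): clear
  edge (10,11)–(0,4): clear
  midpoint (17/2,12) outside
  → clear

FREE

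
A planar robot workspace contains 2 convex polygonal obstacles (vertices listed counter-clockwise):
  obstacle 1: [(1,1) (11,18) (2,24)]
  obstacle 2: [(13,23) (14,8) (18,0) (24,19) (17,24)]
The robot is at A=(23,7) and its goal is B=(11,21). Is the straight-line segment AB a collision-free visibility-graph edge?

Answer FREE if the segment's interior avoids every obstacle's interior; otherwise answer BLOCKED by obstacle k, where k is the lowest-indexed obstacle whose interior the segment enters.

BLOCKED by obstacle 2

Obstacle 1 [(1,1) (11,18) (2,24)]:
  edge (1,1)–(11,18): clear
  edge (11,18)–(2,24): clear
  edge (2,24)–(1,1): clear
  midpoint (17,14) outside
  → clear
Obstacle 2 [(13,23) (14,8) (18,0) (24,19) (17,24)]:
  edge (13,23)–(14,8): crosses AB
  edge (14,8)–(18,0): clear
  edge (18,0)–(24,19): crosses AB
  edge (24,19)–(17,24): clear
  edge (17,24)–(13,23): clear
  → BLOCKED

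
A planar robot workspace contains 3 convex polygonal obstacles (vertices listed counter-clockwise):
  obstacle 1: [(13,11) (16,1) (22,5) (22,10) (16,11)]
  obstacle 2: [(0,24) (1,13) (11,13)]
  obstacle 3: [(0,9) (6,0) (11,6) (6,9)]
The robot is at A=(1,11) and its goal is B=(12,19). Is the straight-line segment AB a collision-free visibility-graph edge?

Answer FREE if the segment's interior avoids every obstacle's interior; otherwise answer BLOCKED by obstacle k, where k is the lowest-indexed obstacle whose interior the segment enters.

BLOCKED by obstacle 2

Obstacle 1 [(13,11) (16,1) (22,5) (22,10) (16,11)]:
  edge (13,11)–(16,1): clear
  edge (16,1)–(22,5): clear
  edge (22,5)–(22,10): clear
  edge (22,10)–(16,11): clear
  edge (16,11)–(13,11): clear
  midpoint (13/2,15) outside
  → clear
Obstacle 2 [(0,24) (1,13) (11,13)]:
  edge (0,24)–(1,13): clear
  edge (1,13)–(11,13): crosses AB
  edge (11,13)–(0,24): crosses AB
  → BLOCKED
Obstacle 3 [(0,9) (6,0) (11,6) (6,9)]:
  edge (0,9)–(6,0): clear
  edge (6,0)–(11,6): clear
  edge (11,6)–(6,9): clear
  edge (6,9)–(0,9): clear
  midpoint (13/2,15) outside
  → clear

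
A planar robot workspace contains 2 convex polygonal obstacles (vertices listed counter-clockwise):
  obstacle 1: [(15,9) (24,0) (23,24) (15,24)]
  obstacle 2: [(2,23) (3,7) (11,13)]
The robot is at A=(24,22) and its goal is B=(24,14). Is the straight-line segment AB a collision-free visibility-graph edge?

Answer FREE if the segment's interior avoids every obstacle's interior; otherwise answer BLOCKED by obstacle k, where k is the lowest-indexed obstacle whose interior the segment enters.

FREE

Obstacle 1 [(15,9) (24,0) (23,24) (15,24)]:
  edge (15,9)–(24,0): clear
  edge (24,0)–(23,24): clear
  edge (23,24)–(15,24): clear
  edge (15,24)–(15,9): clear
  midpoint (24,18) outside
  → clear
Obstacle 2 [(2,23) (3,7) (11,13)]:
  edge (2,23)–(3,7): clear
  edge (3,7)–(11,13): clear
  edge (11,13)–(2,23): clear
  midpoint (24,18) outside
  → clear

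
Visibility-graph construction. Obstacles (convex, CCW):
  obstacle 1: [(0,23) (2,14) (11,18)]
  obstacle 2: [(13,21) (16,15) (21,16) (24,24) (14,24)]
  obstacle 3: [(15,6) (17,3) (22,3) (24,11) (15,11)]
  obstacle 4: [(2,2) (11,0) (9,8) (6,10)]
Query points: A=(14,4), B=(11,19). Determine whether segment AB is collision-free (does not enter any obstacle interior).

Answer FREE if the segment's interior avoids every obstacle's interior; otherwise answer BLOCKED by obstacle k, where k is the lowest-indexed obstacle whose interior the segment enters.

Obstacle 1 [(0,23) (2,14) (11,18)]:
  edge (0,23)–(2,14): clear
  edge (2,14)–(11,18): clear
  edge (11,18)–(0,23): clear
  midpoint (25/2,23/2) outside
  → clear
Obstacle 2 [(13,21) (16,15) (21,16) (24,24) (14,24)]:
  edge (13,21)–(16,15): clear
  edge (16,15)–(21,16): clear
  edge (21,16)–(24,24): clear
  edge (24,24)–(14,24): clear
  edge (14,24)–(13,21): clear
  midpoint (25/2,23/2) outside
  → clear
Obstacle 3 [(15,6) (17,3) (22,3) (24,11) (15,11)]:
  edge (15,6)–(17,3): clear
  edge (17,3)–(22,3): clear
  edge (22,3)–(24,11): clear
  edge (24,11)–(15,11): clear
  edge (15,11)–(15,6): clear
  midpoint (25/2,23/2) outside
  → clear
Obstacle 4 [(2,2) (11,0) (9,8) (6,10)]:
  edge (2,2)–(11,0): clear
  edge (11,0)–(9,8): clear
  edge (9,8)–(6,10): clear
  edge (6,10)–(2,2): clear
  midpoint (25/2,23/2) outside
  → clear

FREE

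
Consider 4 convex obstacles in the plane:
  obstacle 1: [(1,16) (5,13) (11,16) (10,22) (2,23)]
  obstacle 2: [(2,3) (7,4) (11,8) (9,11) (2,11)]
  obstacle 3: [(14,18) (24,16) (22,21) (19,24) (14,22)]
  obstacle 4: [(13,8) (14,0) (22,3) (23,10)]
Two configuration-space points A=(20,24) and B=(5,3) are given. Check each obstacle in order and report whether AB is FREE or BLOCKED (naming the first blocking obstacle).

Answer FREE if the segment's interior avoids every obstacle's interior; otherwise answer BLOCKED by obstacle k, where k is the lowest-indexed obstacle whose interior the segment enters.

BLOCKED by obstacle 2

Obstacle 1 [(1,16) (5,13) (11,16) (10,22) (2,23)]:
  edge (1,16)–(5,13): clear
  edge (5,13)–(11,16): clear
  edge (11,16)–(10,22): clear
  edge (10,22)–(2,23): clear
  edge (2,23)–(1,16): clear
  midpoint (25/2,27/2) outside
  → clear
Obstacle 2 [(2,3) (7,4) (11,8) (9,11) (2,11)]:
  edge (2,3)–(7,4): crosses AB
  edge (7,4)–(11,8): clear
  edge (11,8)–(9,11): crosses AB
  edge (9,11)–(2,11): clear
  edge (2,11)–(2,3): clear
  → BLOCKED
Obstacle 3 [(14,18) (24,16) (22,21) (19,24) (14,22)]:
  edge (14,18)–(24,16): crosses AB
  edge (24,16)–(22,21): clear
  edge (22,21)–(19,24): crosses AB
  edge (19,24)–(14,22): clear
  edge (14,22)–(14,18): clear
  → BLOCKED
Obstacle 4 [(13,8) (14,0) (22,3) (23,10)]:
  edge (13,8)–(14,0): clear
  edge (14,0)–(22,3): clear
  edge (22,3)–(23,10): clear
  edge (23,10)–(13,8): clear
  midpoint (25/2,27/2) outside
  → clear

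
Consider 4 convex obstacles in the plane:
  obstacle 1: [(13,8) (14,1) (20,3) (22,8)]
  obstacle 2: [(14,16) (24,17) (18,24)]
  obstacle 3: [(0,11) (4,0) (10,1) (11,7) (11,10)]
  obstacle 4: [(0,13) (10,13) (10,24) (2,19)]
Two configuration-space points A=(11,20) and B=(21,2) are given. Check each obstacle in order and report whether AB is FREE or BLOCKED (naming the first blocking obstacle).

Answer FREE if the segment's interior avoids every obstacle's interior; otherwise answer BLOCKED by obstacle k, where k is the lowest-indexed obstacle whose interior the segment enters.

BLOCKED by obstacle 1

Obstacle 1 [(13,8) (14,1) (20,3) (22,8)]:
  edge (13,8)–(14,1): clear
  edge (14,1)–(20,3): clear
  edge (20,3)–(22,8): crosses AB
  edge (22,8)–(13,8): crosses AB
  → BLOCKED
Obstacle 2 [(14,16) (24,17) (18,24)]:
  edge (14,16)–(24,17): clear
  edge (24,17)–(18,24): clear
  edge (18,24)–(14,16): clear
  midpoint (16,11) outside
  → clear
Obstacle 3 [(0,11) (4,0) (10,1) (11,7) (11,10)]:
  edge (0,11)–(4,0): clear
  edge (4,0)–(10,1): clear
  edge (10,1)–(11,7): clear
  edge (11,7)–(11,10): clear
  edge (11,10)–(0,11): clear
  midpoint (16,11) outside
  → clear
Obstacle 4 [(0,13) (10,13) (10,24) (2,19)]:
  edge (0,13)–(10,13): clear
  edge (10,13)–(10,24): clear
  edge (10,24)–(2,19): clear
  edge (2,19)–(0,13): clear
  midpoint (16,11) outside
  → clear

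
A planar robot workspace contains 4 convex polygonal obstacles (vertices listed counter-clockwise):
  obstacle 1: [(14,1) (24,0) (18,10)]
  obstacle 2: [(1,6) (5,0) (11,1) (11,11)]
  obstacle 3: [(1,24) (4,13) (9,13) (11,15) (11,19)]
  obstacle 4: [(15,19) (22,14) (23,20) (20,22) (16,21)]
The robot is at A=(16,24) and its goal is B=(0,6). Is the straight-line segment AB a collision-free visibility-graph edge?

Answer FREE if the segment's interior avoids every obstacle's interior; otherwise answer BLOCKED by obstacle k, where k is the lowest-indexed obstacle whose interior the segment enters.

BLOCKED by obstacle 3

Obstacle 1 [(14,1) (24,0) (18,10)]:
  edge (14,1)–(24,0): clear
  edge (24,0)–(18,10): clear
  edge (18,10)–(14,1): clear
  midpoint (8,15) outside
  → clear
Obstacle 2 [(1,6) (5,0) (11,1) (11,11)]:
  edge (1,6)–(5,0): clear
  edge (5,0)–(11,1): clear
  edge (11,1)–(11,11): clear
  edge (11,11)–(1,6): clear
  midpoint (8,15) outside
  → clear
Obstacle 3 [(1,24) (4,13) (9,13) (11,15) (11,19)]:
  edge (1,24)–(4,13): clear
  edge (4,13)–(9,13): crosses AB
  edge (9,13)–(11,15): clear
  edge (11,15)–(11,19): crosses AB
  edge (11,19)–(1,24): clear
  → BLOCKED
Obstacle 4 [(15,19) (22,14) (23,20) (20,22) (16,21)]:
  edge (15,19)–(22,14): clear
  edge (22,14)–(23,20): clear
  edge (23,20)–(20,22): clear
  edge (20,22)–(16,21): clear
  edge (16,21)–(15,19): clear
  midpoint (8,15) outside
  → clear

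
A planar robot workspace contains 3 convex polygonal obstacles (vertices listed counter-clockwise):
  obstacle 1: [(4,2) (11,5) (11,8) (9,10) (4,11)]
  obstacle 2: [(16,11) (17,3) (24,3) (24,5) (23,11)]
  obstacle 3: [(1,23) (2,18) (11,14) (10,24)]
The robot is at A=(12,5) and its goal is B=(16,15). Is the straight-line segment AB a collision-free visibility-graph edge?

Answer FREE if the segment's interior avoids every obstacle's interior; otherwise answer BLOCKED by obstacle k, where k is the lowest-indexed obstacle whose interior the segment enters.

FREE

Obstacle 1 [(4,2) (11,5) (11,8) (9,10) (4,11)]:
  edge (4,2)–(11,5): clear
  edge (11,5)–(11,8): clear
  edge (11,8)–(9,10): clear
  edge (9,10)–(4,11): clear
  edge (4,11)–(4,2): clear
  midpoint (14,10) outside
  → clear
Obstacle 2 [(16,11) (17,3) (24,3) (24,5) (23,11)]:
  edge (16,11)–(17,3): clear
  edge (17,3)–(24,3): clear
  edge (24,3)–(24,5): clear
  edge (24,5)–(23,11): clear
  edge (23,11)–(16,11): clear
  midpoint (14,10) outside
  → clear
Obstacle 3 [(1,23) (2,18) (11,14) (10,24)]:
  edge (1,23)–(2,18): clear
  edge (2,18)–(11,14): clear
  edge (11,14)–(10,24): clear
  edge (10,24)–(1,23): clear
  midpoint (14,10) outside
  → clear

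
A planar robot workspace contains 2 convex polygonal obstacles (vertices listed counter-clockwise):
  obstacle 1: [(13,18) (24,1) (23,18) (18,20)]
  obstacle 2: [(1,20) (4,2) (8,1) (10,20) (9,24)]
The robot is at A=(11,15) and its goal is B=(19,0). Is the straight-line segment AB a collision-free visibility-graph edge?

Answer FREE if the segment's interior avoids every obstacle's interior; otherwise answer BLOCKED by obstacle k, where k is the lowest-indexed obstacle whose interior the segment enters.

FREE

Obstacle 1 [(13,18) (24,1) (23,18) (18,20)]:
  edge (13,18)–(24,1): clear
  edge (24,1)–(23,18): clear
  edge (23,18)–(18,20): clear
  edge (18,20)–(13,18): clear
  midpoint (15,15/2) outside
  → clear
Obstacle 2 [(1,20) (4,2) (8,1) (10,20) (9,24)]:
  edge (1,20)–(4,2): clear
  edge (4,2)–(8,1): clear
  edge (8,1)–(10,20): clear
  edge (10,20)–(9,24): clear
  edge (9,24)–(1,20): clear
  midpoint (15,15/2) outside
  → clear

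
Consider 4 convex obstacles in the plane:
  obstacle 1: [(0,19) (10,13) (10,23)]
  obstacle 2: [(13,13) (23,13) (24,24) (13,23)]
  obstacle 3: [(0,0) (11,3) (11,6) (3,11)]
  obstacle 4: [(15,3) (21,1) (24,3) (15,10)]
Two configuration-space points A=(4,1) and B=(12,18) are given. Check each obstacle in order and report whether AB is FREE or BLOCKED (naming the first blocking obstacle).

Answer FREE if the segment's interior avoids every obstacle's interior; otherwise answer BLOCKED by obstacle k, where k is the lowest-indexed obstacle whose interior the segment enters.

Obstacle 1 [(0,19) (10,13) (10,23)]:
  edge (0,19)–(10,13): crosses AB
  edge (10,13)–(10,23): crosses AB
  edge (10,23)–(0,19): clear
  → BLOCKED
Obstacle 2 [(13,13) (23,13) (24,24) (13,23)]:
  edge (13,13)–(23,13): clear
  edge (23,13)–(24,24): clear
  edge (24,24)–(13,23): clear
  edge (13,23)–(13,13): clear
  midpoint (8,19/2) outside
  → clear
Obstacle 3 [(0,0) (11,3) (11,6) (3,11)]:
  edge (0,0)–(11,3): crosses AB
  edge (11,3)–(11,6): clear
  edge (11,6)–(3,11): crosses AB
  edge (3,11)–(0,0): clear
  → BLOCKED
Obstacle 4 [(15,3) (21,1) (24,3) (15,10)]:
  edge (15,3)–(21,1): clear
  edge (21,1)–(24,3): clear
  edge (24,3)–(15,10): clear
  edge (15,10)–(15,3): clear
  midpoint (8,19/2) outside
  → clear

BLOCKED by obstacle 1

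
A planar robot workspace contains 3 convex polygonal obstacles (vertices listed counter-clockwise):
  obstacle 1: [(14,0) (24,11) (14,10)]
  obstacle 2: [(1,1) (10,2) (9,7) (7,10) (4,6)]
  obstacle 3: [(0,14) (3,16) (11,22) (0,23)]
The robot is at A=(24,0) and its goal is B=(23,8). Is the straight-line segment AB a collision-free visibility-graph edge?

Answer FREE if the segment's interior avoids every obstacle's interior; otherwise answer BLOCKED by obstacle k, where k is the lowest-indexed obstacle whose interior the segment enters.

FREE

Obstacle 1 [(14,0) (24,11) (14,10)]:
  edge (14,0)–(24,11): clear
  edge (24,11)–(14,10): clear
  edge (14,10)–(14,0): clear
  midpoint (47/2,4) outside
  → clear
Obstacle 2 [(1,1) (10,2) (9,7) (7,10) (4,6)]:
  edge (1,1)–(10,2): clear
  edge (10,2)–(9,7): clear
  edge (9,7)–(7,10): clear
  edge (7,10)–(4,6): clear
  edge (4,6)–(1,1): clear
  midpoint (47/2,4) outside
  → clear
Obstacle 3 [(0,14) (3,16) (11,22) (0,23)]:
  edge (0,14)–(3,16): clear
  edge (3,16)–(11,22): clear
  edge (11,22)–(0,23): clear
  edge (0,23)–(0,14): clear
  midpoint (47/2,4) outside
  → clear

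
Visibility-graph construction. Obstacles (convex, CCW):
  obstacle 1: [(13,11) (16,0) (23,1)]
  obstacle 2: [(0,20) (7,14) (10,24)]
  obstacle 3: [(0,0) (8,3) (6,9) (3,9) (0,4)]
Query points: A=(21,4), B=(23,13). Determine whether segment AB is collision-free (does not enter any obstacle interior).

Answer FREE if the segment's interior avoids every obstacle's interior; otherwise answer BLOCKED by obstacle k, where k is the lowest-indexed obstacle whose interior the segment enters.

FREE

Obstacle 1 [(13,11) (16,0) (23,1)]:
  edge (13,11)–(16,0): clear
  edge (16,0)–(23,1): clear
  edge (23,1)–(13,11): clear
  midpoint (22,17/2) outside
  → clear
Obstacle 2 [(0,20) (7,14) (10,24)]:
  edge (0,20)–(7,14): clear
  edge (7,14)–(10,24): clear
  edge (10,24)–(0,20): clear
  midpoint (22,17/2) outside
  → clear
Obstacle 3 [(0,0) (8,3) (6,9) (3,9) (0,4)]:
  edge (0,0)–(8,3): clear
  edge (8,3)–(6,9): clear
  edge (6,9)–(3,9): clear
  edge (3,9)–(0,4): clear
  edge (0,4)–(0,0): clear
  midpoint (22,17/2) outside
  → clear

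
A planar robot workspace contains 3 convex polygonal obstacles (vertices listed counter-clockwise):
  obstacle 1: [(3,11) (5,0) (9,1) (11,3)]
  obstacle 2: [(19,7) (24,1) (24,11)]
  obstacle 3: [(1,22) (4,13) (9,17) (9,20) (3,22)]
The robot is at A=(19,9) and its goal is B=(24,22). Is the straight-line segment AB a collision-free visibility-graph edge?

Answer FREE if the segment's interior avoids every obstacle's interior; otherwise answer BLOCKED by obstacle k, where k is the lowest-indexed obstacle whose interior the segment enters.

FREE

Obstacle 1 [(3,11) (5,0) (9,1) (11,3)]:
  edge (3,11)–(5,0): clear
  edge (5,0)–(9,1): clear
  edge (9,1)–(11,3): clear
  edge (11,3)–(3,11): clear
  midpoint (43/2,31/2) outside
  → clear
Obstacle 2 [(19,7) (24,1) (24,11)]:
  edge (19,7)–(24,1): clear
  edge (24,1)–(24,11): clear
  edge (24,11)–(19,7): clear
  midpoint (43/2,31/2) outside
  → clear
Obstacle 3 [(1,22) (4,13) (9,17) (9,20) (3,22)]:
  edge (1,22)–(4,13): clear
  edge (4,13)–(9,17): clear
  edge (9,17)–(9,20): clear
  edge (9,20)–(3,22): clear
  edge (3,22)–(1,22): clear
  midpoint (43/2,31/2) outside
  → clear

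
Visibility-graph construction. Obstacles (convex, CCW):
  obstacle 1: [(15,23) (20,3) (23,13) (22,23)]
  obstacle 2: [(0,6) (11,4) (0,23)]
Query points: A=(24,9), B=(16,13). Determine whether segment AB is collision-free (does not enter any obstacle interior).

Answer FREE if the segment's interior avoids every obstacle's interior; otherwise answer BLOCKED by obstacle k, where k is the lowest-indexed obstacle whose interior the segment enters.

Obstacle 1 [(15,23) (20,3) (23,13) (22,23)]:
  edge (15,23)–(20,3): crosses AB
  edge (20,3)–(23,13): crosses AB
  edge (23,13)–(22,23): clear
  edge (22,23)–(15,23): clear
  → BLOCKED
Obstacle 2 [(0,6) (11,4) (0,23)]:
  edge (0,6)–(11,4): clear
  edge (11,4)–(0,23): clear
  edge (0,23)–(0,6): clear
  midpoint (20,11) outside
  → clear

BLOCKED by obstacle 1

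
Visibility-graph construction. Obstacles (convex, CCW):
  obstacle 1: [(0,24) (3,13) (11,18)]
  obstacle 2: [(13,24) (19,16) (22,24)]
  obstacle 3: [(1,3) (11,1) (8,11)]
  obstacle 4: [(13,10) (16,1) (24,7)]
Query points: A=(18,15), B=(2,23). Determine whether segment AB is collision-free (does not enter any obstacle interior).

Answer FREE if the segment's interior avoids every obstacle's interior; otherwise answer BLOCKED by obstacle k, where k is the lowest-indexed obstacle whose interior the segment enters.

FREE

Obstacle 1 [(0,24) (3,13) (11,18)]:
  edge (0,24)–(3,13): clear
  edge (3,13)–(11,18): clear
  edge (11,18)–(0,24): clear
  midpoint (10,19) outside
  → clear
Obstacle 2 [(13,24) (19,16) (22,24)]:
  edge (13,24)–(19,16): clear
  edge (19,16)–(22,24): clear
  edge (22,24)–(13,24): clear
  midpoint (10,19) outside
  → clear
Obstacle 3 [(1,3) (11,1) (8,11)]:
  edge (1,3)–(11,1): clear
  edge (11,1)–(8,11): clear
  edge (8,11)–(1,3): clear
  midpoint (10,19) outside
  → clear
Obstacle 4 [(13,10) (16,1) (24,7)]:
  edge (13,10)–(16,1): clear
  edge (16,1)–(24,7): clear
  edge (24,7)–(13,10): clear
  midpoint (10,19) outside
  → clear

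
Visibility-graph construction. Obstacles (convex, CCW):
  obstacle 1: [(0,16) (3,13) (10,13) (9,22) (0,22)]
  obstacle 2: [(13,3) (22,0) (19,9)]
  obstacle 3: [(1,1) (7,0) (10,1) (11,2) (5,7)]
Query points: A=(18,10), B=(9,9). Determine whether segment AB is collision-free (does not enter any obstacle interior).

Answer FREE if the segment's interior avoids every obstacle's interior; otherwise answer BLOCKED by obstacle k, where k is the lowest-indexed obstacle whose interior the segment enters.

FREE

Obstacle 1 [(0,16) (3,13) (10,13) (9,22) (0,22)]:
  edge (0,16)–(3,13): clear
  edge (3,13)–(10,13): clear
  edge (10,13)–(9,22): clear
  edge (9,22)–(0,22): clear
  edge (0,22)–(0,16): clear
  midpoint (27/2,19/2) outside
  → clear
Obstacle 2 [(13,3) (22,0) (19,9)]:
  edge (13,3)–(22,0): clear
  edge (22,0)–(19,9): clear
  edge (19,9)–(13,3): clear
  midpoint (27/2,19/2) outside
  → clear
Obstacle 3 [(1,1) (7,0) (10,1) (11,2) (5,7)]:
  edge (1,1)–(7,0): clear
  edge (7,0)–(10,1): clear
  edge (10,1)–(11,2): clear
  edge (11,2)–(5,7): clear
  edge (5,7)–(1,1): clear
  midpoint (27/2,19/2) outside
  → clear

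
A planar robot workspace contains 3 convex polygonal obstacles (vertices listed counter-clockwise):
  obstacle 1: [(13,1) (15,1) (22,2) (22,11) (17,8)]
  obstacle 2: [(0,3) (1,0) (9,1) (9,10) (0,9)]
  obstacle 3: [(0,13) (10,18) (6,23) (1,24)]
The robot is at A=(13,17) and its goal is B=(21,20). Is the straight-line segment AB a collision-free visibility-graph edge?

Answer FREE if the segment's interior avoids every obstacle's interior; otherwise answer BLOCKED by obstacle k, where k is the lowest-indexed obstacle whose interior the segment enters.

FREE

Obstacle 1 [(13,1) (15,1) (22,2) (22,11) (17,8)]:
  edge (13,1)–(15,1): clear
  edge (15,1)–(22,2): clear
  edge (22,2)–(22,11): clear
  edge (22,11)–(17,8): clear
  edge (17,8)–(13,1): clear
  midpoint (17,37/2) outside
  → clear
Obstacle 2 [(0,3) (1,0) (9,1) (9,10) (0,9)]:
  edge (0,3)–(1,0): clear
  edge (1,0)–(9,1): clear
  edge (9,1)–(9,10): clear
  edge (9,10)–(0,9): clear
  edge (0,9)–(0,3): clear
  midpoint (17,37/2) outside
  → clear
Obstacle 3 [(0,13) (10,18) (6,23) (1,24)]:
  edge (0,13)–(10,18): clear
  edge (10,18)–(6,23): clear
  edge (6,23)–(1,24): clear
  edge (1,24)–(0,13): clear
  midpoint (17,37/2) outside
  → clear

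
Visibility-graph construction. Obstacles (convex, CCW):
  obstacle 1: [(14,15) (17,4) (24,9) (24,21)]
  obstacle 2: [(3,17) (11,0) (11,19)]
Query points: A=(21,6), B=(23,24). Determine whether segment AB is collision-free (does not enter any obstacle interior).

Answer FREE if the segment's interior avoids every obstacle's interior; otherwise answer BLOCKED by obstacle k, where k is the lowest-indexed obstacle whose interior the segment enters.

BLOCKED by obstacle 1

Obstacle 1 [(14,15) (17,4) (24,9) (24,21)]:
  edge (14,15)–(17,4): clear
  edge (17,4)–(24,9): crosses AB
  edge (24,9)–(24,21): clear
  edge (24,21)–(14,15): crosses AB
  → BLOCKED
Obstacle 2 [(3,17) (11,0) (11,19)]:
  edge (3,17)–(11,0): clear
  edge (11,0)–(11,19): clear
  edge (11,19)–(3,17): clear
  midpoint (22,15) outside
  → clear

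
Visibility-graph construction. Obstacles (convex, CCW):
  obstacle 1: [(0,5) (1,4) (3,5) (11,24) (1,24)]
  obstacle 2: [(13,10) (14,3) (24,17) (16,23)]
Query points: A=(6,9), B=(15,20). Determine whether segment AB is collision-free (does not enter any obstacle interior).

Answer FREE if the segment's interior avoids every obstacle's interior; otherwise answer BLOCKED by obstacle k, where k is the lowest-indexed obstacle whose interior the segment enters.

Obstacle 1 [(0,5) (1,4) (3,5) (11,24) (1,24)]:
  edge (0,5)–(1,4): clear
  edge (1,4)–(3,5): clear
  edge (3,5)–(11,24): clear
  edge (11,24)–(1,24): clear
  edge (1,24)–(0,5): clear
  midpoint (21/2,29/2) outside
  → clear
Obstacle 2 [(13,10) (14,3) (24,17) (16,23)]:
  edge (13,10)–(14,3): clear
  edge (14,3)–(24,17): clear
  edge (24,17)–(16,23): clear
  edge (16,23)–(13,10): clear
  midpoint (21/2,29/2) outside
  → clear

FREE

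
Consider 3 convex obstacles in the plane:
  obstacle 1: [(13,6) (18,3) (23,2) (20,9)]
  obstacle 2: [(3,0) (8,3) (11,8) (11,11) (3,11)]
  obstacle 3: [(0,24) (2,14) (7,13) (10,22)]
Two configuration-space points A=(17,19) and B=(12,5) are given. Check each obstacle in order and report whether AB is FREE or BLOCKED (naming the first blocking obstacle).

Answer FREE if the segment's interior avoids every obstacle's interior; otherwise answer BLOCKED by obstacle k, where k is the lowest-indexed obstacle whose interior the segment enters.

FREE

Obstacle 1 [(13,6) (18,3) (23,2) (20,9)]:
  edge (13,6)–(18,3): clear
  edge (18,3)–(23,2): clear
  edge (23,2)–(20,9): clear
  edge (20,9)–(13,6): clear
  midpoint (29/2,12) outside
  → clear
Obstacle 2 [(3,0) (8,3) (11,8) (11,11) (3,11)]:
  edge (3,0)–(8,3): clear
  edge (8,3)–(11,8): clear
  edge (11,8)–(11,11): clear
  edge (11,11)–(3,11): clear
  edge (3,11)–(3,0): clear
  midpoint (29/2,12) outside
  → clear
Obstacle 3 [(0,24) (2,14) (7,13) (10,22)]:
  edge (0,24)–(2,14): clear
  edge (2,14)–(7,13): clear
  edge (7,13)–(10,22): clear
  edge (10,22)–(0,24): clear
  midpoint (29/2,12) outside
  → clear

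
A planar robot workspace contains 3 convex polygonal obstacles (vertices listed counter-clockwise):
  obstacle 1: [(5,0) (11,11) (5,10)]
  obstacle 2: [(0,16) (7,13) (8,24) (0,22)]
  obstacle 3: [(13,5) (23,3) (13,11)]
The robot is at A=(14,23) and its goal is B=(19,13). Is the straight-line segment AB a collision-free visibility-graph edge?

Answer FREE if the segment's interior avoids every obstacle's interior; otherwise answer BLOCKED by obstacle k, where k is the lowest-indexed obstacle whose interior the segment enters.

FREE

Obstacle 1 [(5,0) (11,11) (5,10)]:
  edge (5,0)–(11,11): clear
  edge (11,11)–(5,10): clear
  edge (5,10)–(5,0): clear
  midpoint (33/2,18) outside
  → clear
Obstacle 2 [(0,16) (7,13) (8,24) (0,22)]:
  edge (0,16)–(7,13): clear
  edge (7,13)–(8,24): clear
  edge (8,24)–(0,22): clear
  edge (0,22)–(0,16): clear
  midpoint (33/2,18) outside
  → clear
Obstacle 3 [(13,5) (23,3) (13,11)]:
  edge (13,5)–(23,3): clear
  edge (23,3)–(13,11): clear
  edge (13,11)–(13,5): clear
  midpoint (33/2,18) outside
  → clear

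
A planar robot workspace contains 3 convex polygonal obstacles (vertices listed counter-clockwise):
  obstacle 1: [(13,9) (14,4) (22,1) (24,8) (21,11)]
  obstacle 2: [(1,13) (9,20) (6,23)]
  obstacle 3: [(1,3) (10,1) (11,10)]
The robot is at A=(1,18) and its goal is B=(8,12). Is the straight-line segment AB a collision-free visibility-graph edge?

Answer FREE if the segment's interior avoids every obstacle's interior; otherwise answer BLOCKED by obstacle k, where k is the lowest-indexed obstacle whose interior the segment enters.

BLOCKED by obstacle 2

Obstacle 1 [(13,9) (14,4) (22,1) (24,8) (21,11)]:
  edge (13,9)–(14,4): clear
  edge (14,4)–(22,1): clear
  edge (22,1)–(24,8): clear
  edge (24,8)–(21,11): clear
  edge (21,11)–(13,9): clear
  midpoint (9/2,15) outside
  → clear
Obstacle 2 [(1,13) (9,20) (6,23)]:
  edge (1,13)–(9,20): crosses AB
  edge (9,20)–(6,23): clear
  edge (6,23)–(1,13): crosses AB
  → BLOCKED
Obstacle 3 [(1,3) (10,1) (11,10)]:
  edge (1,3)–(10,1): clear
  edge (10,1)–(11,10): clear
  edge (11,10)–(1,3): clear
  midpoint (9/2,15) outside
  → clear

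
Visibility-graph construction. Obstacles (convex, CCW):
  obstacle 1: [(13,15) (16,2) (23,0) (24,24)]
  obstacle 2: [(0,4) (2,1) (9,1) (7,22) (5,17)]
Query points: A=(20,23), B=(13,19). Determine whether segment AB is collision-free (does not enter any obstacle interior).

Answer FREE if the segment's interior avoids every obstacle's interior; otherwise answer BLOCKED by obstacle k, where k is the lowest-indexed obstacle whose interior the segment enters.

FREE

Obstacle 1 [(13,15) (16,2) (23,0) (24,24)]:
  edge (13,15)–(16,2): clear
  edge (16,2)–(23,0): clear
  edge (23,0)–(24,24): clear
  edge (24,24)–(13,15): clear
  midpoint (33/2,21) outside
  → clear
Obstacle 2 [(0,4) (2,1) (9,1) (7,22) (5,17)]:
  edge (0,4)–(2,1): clear
  edge (2,1)–(9,1): clear
  edge (9,1)–(7,22): clear
  edge (7,22)–(5,17): clear
  edge (5,17)–(0,4): clear
  midpoint (33/2,21) outside
  → clear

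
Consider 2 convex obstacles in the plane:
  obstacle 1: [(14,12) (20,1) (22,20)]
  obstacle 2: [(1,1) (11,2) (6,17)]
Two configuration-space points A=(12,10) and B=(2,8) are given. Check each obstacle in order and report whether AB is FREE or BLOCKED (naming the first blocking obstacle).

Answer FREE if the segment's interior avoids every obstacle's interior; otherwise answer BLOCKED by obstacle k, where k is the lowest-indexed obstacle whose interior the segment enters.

Obstacle 1 [(14,12) (20,1) (22,20)]:
  edge (14,12)–(20,1): clear
  edge (20,1)–(22,20): clear
  edge (22,20)–(14,12): clear
  midpoint (7,9) outside
  → clear
Obstacle 2 [(1,1) (11,2) (6,17)]:
  edge (1,1)–(11,2): clear
  edge (11,2)–(6,17): crosses AB
  edge (6,17)–(1,1): crosses AB
  → BLOCKED

BLOCKED by obstacle 2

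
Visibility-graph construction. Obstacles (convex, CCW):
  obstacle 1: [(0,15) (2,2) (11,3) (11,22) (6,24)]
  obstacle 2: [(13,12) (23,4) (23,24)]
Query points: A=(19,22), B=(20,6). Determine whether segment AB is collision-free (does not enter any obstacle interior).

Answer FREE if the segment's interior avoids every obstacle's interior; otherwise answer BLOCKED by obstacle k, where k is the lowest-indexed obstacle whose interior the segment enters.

Obstacle 1 [(0,15) (2,2) (11,3) (11,22) (6,24)]:
  edge (0,15)–(2,2): clear
  edge (2,2)–(11,3): clear
  edge (11,3)–(11,22): clear
  edge (11,22)–(6,24): clear
  edge (6,24)–(0,15): clear
  midpoint (39/2,14) outside
  → clear
Obstacle 2 [(13,12) (23,4) (23,24)]:
  edge (13,12)–(23,4): crosses AB
  edge (23,4)–(23,24): clear
  edge (23,24)–(13,12): crosses AB
  → BLOCKED

BLOCKED by obstacle 2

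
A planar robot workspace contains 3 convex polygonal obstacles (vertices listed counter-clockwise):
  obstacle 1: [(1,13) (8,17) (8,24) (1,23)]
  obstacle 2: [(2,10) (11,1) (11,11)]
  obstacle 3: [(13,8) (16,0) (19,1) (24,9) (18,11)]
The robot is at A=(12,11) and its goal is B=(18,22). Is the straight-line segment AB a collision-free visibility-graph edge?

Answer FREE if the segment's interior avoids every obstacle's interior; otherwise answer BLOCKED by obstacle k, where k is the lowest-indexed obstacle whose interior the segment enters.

FREE

Obstacle 1 [(1,13) (8,17) (8,24) (1,23)]:
  edge (1,13)–(8,17): clear
  edge (8,17)–(8,24): clear
  edge (8,24)–(1,23): clear
  edge (1,23)–(1,13): clear
  midpoint (15,33/2) outside
  → clear
Obstacle 2 [(2,10) (11,1) (11,11)]:
  edge (2,10)–(11,1): clear
  edge (11,1)–(11,11): clear
  edge (11,11)–(2,10): clear
  midpoint (15,33/2) outside
  → clear
Obstacle 3 [(13,8) (16,0) (19,1) (24,9) (18,11)]:
  edge (13,8)–(16,0): clear
  edge (16,0)–(19,1): clear
  edge (19,1)–(24,9): clear
  edge (24,9)–(18,11): clear
  edge (18,11)–(13,8): clear
  midpoint (15,33/2) outside
  → clear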